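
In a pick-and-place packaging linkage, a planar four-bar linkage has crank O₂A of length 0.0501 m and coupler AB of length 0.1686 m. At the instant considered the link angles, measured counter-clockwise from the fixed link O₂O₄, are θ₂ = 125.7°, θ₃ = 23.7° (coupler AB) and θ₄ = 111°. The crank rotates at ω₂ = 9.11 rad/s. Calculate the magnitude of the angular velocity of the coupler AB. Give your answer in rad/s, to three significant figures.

ω₂ = 9.11 rad/s
Differentiating the loop-closure r₂e^{iθ₂}+r₃e^{iθ₃}=r₁+r₄e^{iθ₄} gives r₂ω₂e^{iθ₂}+r₃ω₃e^{iθ₃}=r₄ω₄e^{iθ₄}.
Eliminating the other unknown: ω₃ = r₂ω₂ sin(θ₄−θ₂) / [r₃ sin(θ₃−θ₄)].
Numerator sine = -0.25376; denominator sine = -0.99889.
Result = 0.0501·9.11·(-0.25376) / (0.1686·(-0.99889)) = +0.6877 rad/s; magnitude 0.6877 rad/s.

0.688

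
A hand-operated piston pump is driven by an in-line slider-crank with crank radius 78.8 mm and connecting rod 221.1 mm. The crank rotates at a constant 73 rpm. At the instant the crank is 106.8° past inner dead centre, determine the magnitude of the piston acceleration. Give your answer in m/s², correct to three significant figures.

ω = 2π·73/60 = 7.645 rad/s
x(θ) = r cosθ + √(L² − r² sin²θ); with ω constant, a = ω²·d²x/dθ².
d²x/dθ² = −r cosθ − r²(cos2θ)/√u − r⁴ sin²2θ/(4u^{3/2}),  u = L² − r² sin²θ = 0.0431945 m².
Substituting r = 0.0788 m, L = 0.2211 m, θ = 106.8°: d²x/dθ² = +0.047332 m.
a = ω²·d²x/dθ² = (7.645)²·(+0.047332) = +2.766 m/s²;  |a| = 2.766 m/s².

2.77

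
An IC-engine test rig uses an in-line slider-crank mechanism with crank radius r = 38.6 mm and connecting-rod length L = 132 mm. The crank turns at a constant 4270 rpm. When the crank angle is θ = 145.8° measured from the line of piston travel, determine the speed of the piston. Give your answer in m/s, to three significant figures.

ω = 2π·4270/60 = 447.2 rad/s
For an in-line slider-crank, x = r cosθ + √(L² − r² sin²θ), so v = −rω sinθ·[1 + r cosθ/√(L² − r² sin²θ)].
With r = 0.0386 m, L = 0.132 m, θ = 145.8°: √(L² − r² sin²θ) = 0.1302 m.
v = −0.0386·447.2·0.56208·[1 + 0.0386·-0.82708/0.1302] = -7.3229 m/s.
|v| = 7.3229 m/s.

7.32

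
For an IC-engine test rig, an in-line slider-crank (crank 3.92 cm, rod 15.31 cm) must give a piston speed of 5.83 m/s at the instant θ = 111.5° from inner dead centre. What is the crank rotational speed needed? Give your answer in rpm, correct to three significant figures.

1690

For an in-line slider-crank, |v_piston| = rω|sinθ|·[1 + r cosθ/√(L² − r² sin²θ)].
With r = 0.0392 m, L = 0.1531 m, θ = 111.5°: the bracketed kinematic factor |dx/dθ| = 0.032948 m.
ω = v/|dx/dθ| = 5.83/0.032948 = 176.94 rad/s.
N = 60ω/(2π) = 1689.7 rpm.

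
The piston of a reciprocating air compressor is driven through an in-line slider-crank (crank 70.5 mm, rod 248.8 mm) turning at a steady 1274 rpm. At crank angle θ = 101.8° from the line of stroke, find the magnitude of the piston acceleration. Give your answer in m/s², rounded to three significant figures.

ω = 2π·1274/60 = 133.4 rad/s
x(θ) = r cosθ + √(L² − r² sin²θ); with ω constant, a = ω²·d²x/dθ².
d²x/dθ² = −r cosθ − r²(cos2θ)/√u − r⁴ sin²2θ/(4u^{3/2}),  u = L² − r² sin²θ = 0.057139 m².
Substituting r = 0.0705 m, L = 0.2488 m, θ = 101.8°: d²x/dθ² = +0.033398 m.
a = ω²·d²x/dθ² = (133.4)²·(+0.033398) = +594.46 m/s²;  |a| = 594.46 m/s².

594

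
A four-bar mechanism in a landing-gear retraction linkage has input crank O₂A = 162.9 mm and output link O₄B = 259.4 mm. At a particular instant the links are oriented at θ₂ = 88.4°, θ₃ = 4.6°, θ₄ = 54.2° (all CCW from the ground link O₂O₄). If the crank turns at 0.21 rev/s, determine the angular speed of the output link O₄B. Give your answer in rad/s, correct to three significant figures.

1.08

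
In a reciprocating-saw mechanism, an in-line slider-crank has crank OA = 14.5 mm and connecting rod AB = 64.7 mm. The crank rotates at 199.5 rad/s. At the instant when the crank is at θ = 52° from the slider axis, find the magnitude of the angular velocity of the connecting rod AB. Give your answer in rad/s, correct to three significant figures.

28.0

ω = 199.5 rad/s
The rod makes angle φ with the slider axis where L sinφ = r sinθ; differentiating, L cosφ·φ̇ = r ω cosθ.
L cosφ = √(L² − r² sin²θ) = 0.063683 m.
|ω_rod| = r ω |cosθ| / √(L² − r² sin²θ) = 0.0145·199.5·0.61566/0.063683 = 27.966 rad/s.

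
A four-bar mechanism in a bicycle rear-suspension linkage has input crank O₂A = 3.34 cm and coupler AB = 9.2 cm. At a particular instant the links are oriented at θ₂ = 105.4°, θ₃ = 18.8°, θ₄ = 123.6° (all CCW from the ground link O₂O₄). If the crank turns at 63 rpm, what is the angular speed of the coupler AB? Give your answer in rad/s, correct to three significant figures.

0.774

ω₂ = 6.597 rad/s (from 63 rpm).
Differentiating the loop-closure r₂e^{iθ₂}+r₃e^{iθ₃}=r₁+r₄e^{iθ₄} gives r₂ω₂e^{iθ₂}+r₃ω₃e^{iθ₃}=r₄ω₄e^{iθ₄}.
Eliminating the other unknown: ω₃ = r₂ω₂ sin(θ₄−θ₂) / [r₃ sin(θ₃−θ₄)].
Numerator sine = +0.31233; denominator sine = -0.96682.
Result = 0.0334·6.597·(+0.31233) / (0.092·(-0.96682)) = -0.77375 rad/s; magnitude 0.77375 rad/s.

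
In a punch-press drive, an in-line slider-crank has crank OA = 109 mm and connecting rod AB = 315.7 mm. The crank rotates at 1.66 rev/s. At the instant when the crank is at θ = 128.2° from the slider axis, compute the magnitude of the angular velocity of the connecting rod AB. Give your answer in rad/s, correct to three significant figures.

ω = 10.43 rad/s (converted from 1.66 rev/s).
The rod makes angle φ with the slider axis where L sinφ = r sinθ; differentiating, L cosφ·φ̇ = r ω cosθ.
L cosφ = √(L² − r² sin²θ) = 0.30386 m.
|ω_rod| = r ω |cosθ| / √(L² − r² sin²θ) = 0.109·10.43·0.61841/0.30386 = 2.3138 rad/s.

2.31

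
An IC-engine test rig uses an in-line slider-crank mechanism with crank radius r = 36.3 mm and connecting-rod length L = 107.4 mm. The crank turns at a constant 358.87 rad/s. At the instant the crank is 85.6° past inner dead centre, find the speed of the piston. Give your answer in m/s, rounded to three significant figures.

13.3

ω = 358.9 rad/s
For an in-line slider-crank, x = r cosθ + √(L² − r² sin²θ), so v = −rω sinθ·[1 + r cosθ/√(L² − r² sin²θ)].
With r = 0.0363 m, L = 0.1074 m, θ = 85.6°: √(L² − r² sin²θ) = 0.10112 m.
v = −0.0363·358.9·0.99705·[1 + 0.0363·0.07672/0.10112] = -13.346 m/s.
|v| = 13.346 m/s.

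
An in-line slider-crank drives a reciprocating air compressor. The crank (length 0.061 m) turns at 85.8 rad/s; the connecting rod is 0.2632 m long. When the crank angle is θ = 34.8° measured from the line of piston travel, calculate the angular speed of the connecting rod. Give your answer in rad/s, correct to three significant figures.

16.5

ω = 85.8 rad/s
The rod makes angle φ with the slider axis where L sinφ = r sinθ; differentiating, L cosφ·φ̇ = r ω cosθ.
L cosφ = √(L² − r² sin²θ) = 0.26089 m.
|ω_rod| = r ω |cosθ| / √(L² − r² sin²θ) = 0.061·85.8·0.82115/0.26089 = 16.474 rad/s.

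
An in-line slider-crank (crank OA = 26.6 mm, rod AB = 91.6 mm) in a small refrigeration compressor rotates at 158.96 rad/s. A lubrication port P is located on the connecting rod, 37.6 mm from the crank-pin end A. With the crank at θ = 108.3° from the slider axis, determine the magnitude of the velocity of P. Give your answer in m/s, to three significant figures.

ω = 159 rad/s.  Crank-pin speed |V_A| = rω = 4.2283 m/s, perpendicular to OA.
Rod angle: sinφ = −(r/L) sinθ ⇒ φ = -16.004°; ω_rod = −rω cosθ/√(L²−r²sin²θ) = +15.079 rad/s.
V_P = V_A + ω_rod × AP, with AP = 0.0376 m along the rod.
Components: V_Px = −rω sinθ − a·ω_rod·sinφ = -3.8582 m/s;  V_Py = rω cosθ + a·ω_rod·cosφ = -0.78268 m/s.
|V_P| = √(V_Px² + V_Py²) = 3.9368 m/s.

3.94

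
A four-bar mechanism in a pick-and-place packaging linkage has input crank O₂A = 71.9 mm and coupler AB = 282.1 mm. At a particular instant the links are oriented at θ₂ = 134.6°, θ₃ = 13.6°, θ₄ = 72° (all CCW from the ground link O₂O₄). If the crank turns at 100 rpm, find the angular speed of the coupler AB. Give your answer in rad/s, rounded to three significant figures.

ω₂ = 10.47 rad/s (from 100 rpm).
Differentiating the loop-closure r₂e^{iθ₂}+r₃e^{iθ₃}=r₁+r₄e^{iθ₄} gives r₂ω₂e^{iθ₂}+r₃ω₃e^{iθ₃}=r₄ω₄e^{iθ₄}.
Eliminating the other unknown: ω₃ = r₂ω₂ sin(θ₄−θ₂) / [r₃ sin(θ₃−θ₄)].
Numerator sine = -0.88782; denominator sine = -0.85173.
Result = 0.0719·10.47·(-0.88782) / (0.2821·(-0.85173)) = +2.7821 rad/s; magnitude 2.7821 rad/s.

2.78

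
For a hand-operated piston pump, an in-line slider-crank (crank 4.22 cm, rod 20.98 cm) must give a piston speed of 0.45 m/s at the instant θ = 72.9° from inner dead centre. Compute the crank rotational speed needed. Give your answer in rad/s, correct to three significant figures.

10.5

For an in-line slider-crank, |v_piston| = rω|sinθ|·[1 + r cosθ/√(L² − r² sin²θ)].
With r = 0.0422 m, L = 0.2098 m, θ = 72.9°: the bracketed kinematic factor |dx/dθ| = 0.042765 m.
ω = v/|dx/dθ| = 0.45/0.042765 = 10.523 rad/s.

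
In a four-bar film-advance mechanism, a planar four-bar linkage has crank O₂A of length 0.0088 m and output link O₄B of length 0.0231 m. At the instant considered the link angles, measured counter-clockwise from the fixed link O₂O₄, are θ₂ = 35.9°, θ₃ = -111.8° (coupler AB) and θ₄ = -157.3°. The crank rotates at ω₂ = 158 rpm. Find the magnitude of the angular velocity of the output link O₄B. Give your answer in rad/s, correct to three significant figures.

4.72

ω₂ = 16.55 rad/s (from 158 rpm).
Differentiating the loop-closure r₂e^{iθ₂}+r₃e^{iθ₃}=r₁+r₄e^{iθ₄} gives r₂ω₂e^{iθ₂}+r₃ω₃e^{iθ₃}=r₄ω₄e^{iθ₄}.
Eliminating the other unknown: ω₄ = r₂ω₂ sin(θ₂−θ₃) / [r₄ sin(θ₄−θ₃)].
Numerator sine = +0.53435; denominator sine = -0.71325.
Result = 0.0088·16.55·(+0.53435) / (0.0231·(-0.71325)) = -4.7222 rad/s; magnitude 4.7222 rad/s.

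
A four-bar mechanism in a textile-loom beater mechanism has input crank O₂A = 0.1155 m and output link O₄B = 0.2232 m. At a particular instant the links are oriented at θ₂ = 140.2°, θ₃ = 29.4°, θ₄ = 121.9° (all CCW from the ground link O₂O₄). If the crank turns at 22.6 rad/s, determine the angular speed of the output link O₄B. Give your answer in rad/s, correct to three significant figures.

ω₂ = 22.6 rad/s
Differentiating the loop-closure r₂e^{iθ₂}+r₃e^{iθ₃}=r₁+r₄e^{iθ₄} gives r₂ω₂e^{iθ₂}+r₃ω₃e^{iθ₃}=r₄ω₄e^{iθ₄}.
Eliminating the other unknown: ω₄ = r₂ω₂ sin(θ₂−θ₃) / [r₄ sin(θ₄−θ₃)].
Numerator sine = +0.93483; denominator sine = +0.99905.
Result = 0.1155·22.6·(+0.93483) / (0.2232·(+0.99905)) = +10.943 rad/s; magnitude 10.943 rad/s.

10.9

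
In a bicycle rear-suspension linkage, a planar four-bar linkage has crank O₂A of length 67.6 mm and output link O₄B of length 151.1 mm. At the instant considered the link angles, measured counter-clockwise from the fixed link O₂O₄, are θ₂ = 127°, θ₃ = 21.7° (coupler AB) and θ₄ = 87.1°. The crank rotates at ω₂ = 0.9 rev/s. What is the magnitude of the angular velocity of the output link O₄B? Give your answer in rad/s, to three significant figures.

2.68

ω₂ = 5.655 rad/s (from 0.9 rev/s).
Differentiating the loop-closure r₂e^{iθ₂}+r₃e^{iθ₃}=r₁+r₄e^{iθ₄} gives r₂ω₂e^{iθ₂}+r₃ω₃e^{iθ₃}=r₄ω₄e^{iθ₄}.
Eliminating the other unknown: ω₄ = r₂ω₂ sin(θ₂−θ₃) / [r₄ sin(θ₄−θ₃)].
Numerator sine = +0.96456; denominator sine = +0.90924.
Result = 0.0676·5.655·(+0.96456) / (0.1511·(+0.90924)) = +2.6838 rad/s; magnitude 2.6838 rad/s.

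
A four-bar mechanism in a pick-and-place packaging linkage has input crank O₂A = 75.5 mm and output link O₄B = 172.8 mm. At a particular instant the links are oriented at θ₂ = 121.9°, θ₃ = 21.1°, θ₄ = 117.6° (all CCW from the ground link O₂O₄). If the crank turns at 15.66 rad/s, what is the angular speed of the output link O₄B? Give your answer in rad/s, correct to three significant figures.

ω₂ = 15.66 rad/s
Differentiating the loop-closure r₂e^{iθ₂}+r₃e^{iθ₃}=r₁+r₄e^{iθ₄} gives r₂ω₂e^{iθ₂}+r₃ω₃e^{iθ₃}=r₄ω₄e^{iθ₄}.
Eliminating the other unknown: ω₄ = r₂ω₂ sin(θ₂−θ₃) / [r₄ sin(θ₄−θ₃)].
Numerator sine = +0.98229; denominator sine = +0.99357.
Result = 0.0755·15.66·(+0.98229) / (0.1728·(+0.99357)) = +6.7645 rad/s; magnitude 6.7645 rad/s.

6.76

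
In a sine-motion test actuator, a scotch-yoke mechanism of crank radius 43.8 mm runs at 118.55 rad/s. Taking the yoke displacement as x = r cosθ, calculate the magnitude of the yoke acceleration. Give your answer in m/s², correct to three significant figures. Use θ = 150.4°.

535

ω = 118.5 rad/s
x = r cosθ ⇒ ẍ = −rω² cosθ (ω constant).
|a| = rω²|cosθ| = 0.0438·(118.5)²·|cos 150.4°| = 535.23 m/s².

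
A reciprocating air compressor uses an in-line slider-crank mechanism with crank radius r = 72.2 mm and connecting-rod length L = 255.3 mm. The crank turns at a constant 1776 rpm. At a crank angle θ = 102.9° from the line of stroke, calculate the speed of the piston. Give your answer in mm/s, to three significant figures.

ω = 2π·1776/60 = 186 rad/s
For an in-line slider-crank, x = r cosθ + √(L² − r² sin²θ), so v = −rω sinθ·[1 + r cosθ/√(L² − r² sin²θ)].
With r = 0.0722 m, L = 0.2553 m, θ = 102.9°: √(L² − r² sin²θ) = 0.24541 m.
v = −0.0722·186·0.97476·[1 + 0.0722·-0.22325/0.24541] = -12.229 m/s.
|v| = 12.229 m/s = 12229 mm/s.

12200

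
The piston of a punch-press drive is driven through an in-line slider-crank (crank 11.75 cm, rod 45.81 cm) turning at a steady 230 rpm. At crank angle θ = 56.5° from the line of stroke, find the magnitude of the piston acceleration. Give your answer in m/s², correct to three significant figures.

ω = 2π·230/60 = 24.09 rad/s
x(θ) = r cosθ + √(L² − r² sin²θ); with ω constant, a = ω²·d²x/dθ².
d²x/dθ² = −r cosθ − r²(cos2θ)/√u − r⁴ sin²2θ/(4u^{3/2}),  u = L² − r² sin²θ = 0.200255 m².
Substituting r = 0.1175 m, L = 0.4581 m, θ = 56.5°: d²x/dθ² = -0.053248 m.
a = ω²·d²x/dθ² = (24.09)²·(-0.053248) = -30.89 m/s²;  |a| = 30.89 m/s².

30.9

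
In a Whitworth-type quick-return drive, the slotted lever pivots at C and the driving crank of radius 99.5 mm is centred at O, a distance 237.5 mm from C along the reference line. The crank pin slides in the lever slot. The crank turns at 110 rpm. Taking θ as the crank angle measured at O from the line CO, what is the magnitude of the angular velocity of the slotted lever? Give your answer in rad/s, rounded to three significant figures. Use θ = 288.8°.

2.47

ω = 11.52 rad/s (from 110 rpm).
Crank pin A relative to C: A = (d + r cosθ, r sinθ); lever angle φ = atan2(r sinθ, d + r cosθ).
Differentiating tanφ: φ̇ = rω(d cosθ + r)/(d² + r² + 2dr cosθ).
d² + r² + 2dr cosθ = |CA|² = 0.0815376 m²;  d cosθ + r = +0.17604 m.
|ω_lever| = |0.0995·11.52·+0.17604| / 0.0815376 = 2.4745 rad/s.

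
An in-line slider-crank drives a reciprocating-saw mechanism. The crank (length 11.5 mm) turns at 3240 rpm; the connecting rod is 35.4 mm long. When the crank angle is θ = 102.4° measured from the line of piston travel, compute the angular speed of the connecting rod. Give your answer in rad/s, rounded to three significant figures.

25.0

ω = 339.3 rad/s (converted from 3240 rpm).
The rod makes angle φ with the slider axis where L sinφ = r sinθ; differentiating, L cosφ·φ̇ = r ω cosθ.
L cosφ = √(L² − r² sin²θ) = 0.033571 m.
|ω_rod| = r ω |cosθ| / √(L² − r² sin²θ) = 0.0115·339.3·0.21474/0.033571 = 24.958 rad/s.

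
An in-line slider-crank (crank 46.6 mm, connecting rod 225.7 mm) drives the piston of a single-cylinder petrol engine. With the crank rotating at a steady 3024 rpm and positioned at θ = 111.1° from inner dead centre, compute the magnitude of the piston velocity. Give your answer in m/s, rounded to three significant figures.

12.7

ω = 2π·3024/60 = 316.7 rad/s
For an in-line slider-crank, x = r cosθ + √(L² − r² sin²θ), so v = −rω sinθ·[1 + r cosθ/√(L² − r² sin²θ)].
With r = 0.0466 m, L = 0.2257 m, θ = 111.1°: √(L² − r² sin²θ) = 0.22147 m.
v = −0.0466·316.7·0.93295·[1 + 0.0466·-0.36000/0.22147] = -12.725 m/s.
|v| = 12.725 m/s.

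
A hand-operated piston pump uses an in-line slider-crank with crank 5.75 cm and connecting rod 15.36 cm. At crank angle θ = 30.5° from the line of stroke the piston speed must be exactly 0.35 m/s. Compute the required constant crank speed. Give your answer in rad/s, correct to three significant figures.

For an in-line slider-crank, |v_piston| = rω|sinθ|·[1 + r cosθ/√(L² − r² sin²θ)].
With r = 0.0575 m, L = 0.1536 m, θ = 30.5°: the bracketed kinematic factor |dx/dθ| = 0.038771 m.
ω = v/|dx/dθ| = 0.35/0.038771 = 9.0273 rad/s.

9.03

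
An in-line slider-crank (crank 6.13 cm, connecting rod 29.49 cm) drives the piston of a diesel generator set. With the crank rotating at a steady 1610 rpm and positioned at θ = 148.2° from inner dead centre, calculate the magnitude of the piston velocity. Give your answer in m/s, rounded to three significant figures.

ω = 2π·1610/60 = 168.6 rad/s
For an in-line slider-crank, x = r cosθ + √(L² − r² sin²θ), so v = −rω sinθ·[1 + r cosθ/√(L² − r² sin²θ)].
With r = 0.0613 m, L = 0.2949 m, θ = 148.2°: √(L² − r² sin²θ) = 0.29313 m.
v = −0.0613·168.6·0.52696·[1 + 0.0613·-0.84989/0.29313] = -4.4782 m/s.
|v| = 4.4782 m/s.

4.48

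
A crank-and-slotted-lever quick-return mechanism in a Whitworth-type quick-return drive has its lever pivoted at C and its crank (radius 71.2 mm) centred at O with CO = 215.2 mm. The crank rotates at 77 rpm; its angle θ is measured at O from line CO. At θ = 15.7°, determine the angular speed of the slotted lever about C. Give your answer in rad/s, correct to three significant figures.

ω = 8.063 rad/s (from 77 rpm).
Crank pin A relative to C: A = (d + r cosθ, r sinθ); lever angle φ = atan2(r sinθ, d + r cosθ).
Differentiating tanφ: φ̇ = rω(d cosθ + r)/(d² + r² + 2dr cosθ).
d² + r² + 2dr cosθ = |CA|² = 0.0808817 m²;  d cosθ + r = +0.27837 m.
|ω_lever| = |0.0712·8.063·+0.27837| / 0.0808817 = 1.9759 rad/s.

1.98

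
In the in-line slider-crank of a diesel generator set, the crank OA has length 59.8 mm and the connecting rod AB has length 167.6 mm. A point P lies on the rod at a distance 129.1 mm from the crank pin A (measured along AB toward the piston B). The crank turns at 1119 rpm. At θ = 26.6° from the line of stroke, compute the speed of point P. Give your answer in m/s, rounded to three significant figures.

ω = 117.2 rad/s.  Crank-pin speed |V_A| = rω = 7.0074 m/s, perpendicular to OA.
Rod angle: sinφ = −(r/L) sinθ ⇒ φ = -9.193°; ω_rod = −rω cosθ/√(L²−r²sin²θ) = -37.872 rad/s.
V_P = V_A + ω_rod × AP, with AP = 0.1291 m along the rod.
Components: V_Px = −rω sinθ − a·ω_rod·sinφ = -3.9188 m/s;  V_Py = rω cosθ + a·ω_rod·cosφ = +1.4393 m/s.
|V_P| = √(V_Px² + V_Py²) = 4.1747 m/s.

4.17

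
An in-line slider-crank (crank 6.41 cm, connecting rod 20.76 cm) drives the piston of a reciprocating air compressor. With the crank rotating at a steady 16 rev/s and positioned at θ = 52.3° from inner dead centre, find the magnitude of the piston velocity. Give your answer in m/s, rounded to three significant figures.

6.09

ω = 2π·16 = 100.5 rad/s
For an in-line slider-crank, x = r cosθ + √(L² − r² sin²θ), so v = −rω sinθ·[1 + r cosθ/√(L² − r² sin²θ)].
With r = 0.0641 m, L = 0.2076 m, θ = 52.3°: √(L² − r² sin²θ) = 0.20131 m.
v = −0.0641·100.5·0.79122·[1 + 0.0641·0.61153/0.20131] = -6.0915 m/s.
|v| = 6.0915 m/s.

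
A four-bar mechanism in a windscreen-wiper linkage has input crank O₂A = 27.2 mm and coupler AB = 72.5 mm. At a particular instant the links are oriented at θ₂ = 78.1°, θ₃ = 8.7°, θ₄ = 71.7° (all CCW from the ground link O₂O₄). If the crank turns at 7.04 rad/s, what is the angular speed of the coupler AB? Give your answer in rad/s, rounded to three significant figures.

0.330

ω₂ = 7.04 rad/s
Differentiating the loop-closure r₂e^{iθ₂}+r₃e^{iθ₃}=r₁+r₄e^{iθ₄} gives r₂ω₂e^{iθ₂}+r₃ω₃e^{iθ₃}=r₄ω₄e^{iθ₄}.
Eliminating the other unknown: ω₃ = r₂ω₂ sin(θ₄−θ₂) / [r₃ sin(θ₃−θ₄)].
Numerator sine = -0.11147; denominator sine = -0.89101.
Result = 0.0272·7.04·(-0.11147) / (0.0725·(-0.89101)) = +0.33043 rad/s; magnitude 0.33043 rad/s.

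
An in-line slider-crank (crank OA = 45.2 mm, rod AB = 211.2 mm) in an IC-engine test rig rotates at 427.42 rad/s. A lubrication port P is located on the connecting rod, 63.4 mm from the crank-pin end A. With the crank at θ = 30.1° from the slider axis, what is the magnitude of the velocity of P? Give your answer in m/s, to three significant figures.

15.5

ω = 427.4 rad/s.  Crank-pin speed |V_A| = rω = 19.319 m/s, perpendicular to OA.
Rod angle: sinφ = −(r/L) sinθ ⇒ φ = -6.161°; ω_rod = −rω cosθ/√(L²−r²sin²θ) = -79.599 rad/s.
V_P = V_A + ω_rod × AP, with AP = 0.0634 m along the rod.
Components: V_Px = −rω sinθ − a·ω_rod·sinφ = -10.231 m/s;  V_Py = rω cosθ + a·ω_rod·cosφ = +11.697 m/s.
|V_P| = √(V_Px² + V_Py²) = 15.54 m/s.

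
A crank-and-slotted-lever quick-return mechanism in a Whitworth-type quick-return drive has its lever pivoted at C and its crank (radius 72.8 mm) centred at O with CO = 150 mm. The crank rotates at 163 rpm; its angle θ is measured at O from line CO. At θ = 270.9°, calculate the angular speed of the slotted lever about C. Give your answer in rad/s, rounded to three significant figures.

ω = 17.07 rad/s (from 163 rpm).
Crank pin A relative to C: A = (d + r cosθ, r sinθ); lever angle φ = atan2(r sinθ, d + r cosθ).
Differentiating tanφ: φ̇ = rω(d cosθ + r)/(d² + r² + 2dr cosθ).
d² + r² + 2dr cosθ = |CA|² = 0.0281429 m²;  d cosθ + r = +0.075156 m.
|ω_lever| = |0.0728·17.07·+0.075156| / 0.0281429 = 3.3185 rad/s.

3.32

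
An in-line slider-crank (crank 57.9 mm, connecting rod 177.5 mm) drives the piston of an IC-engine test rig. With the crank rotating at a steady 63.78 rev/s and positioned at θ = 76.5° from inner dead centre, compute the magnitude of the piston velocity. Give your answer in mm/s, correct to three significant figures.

ω = 2π·63.8 = 400.7 rad/s
For an in-line slider-crank, x = r cosθ + √(L² − r² sin²θ), so v = −rω sinθ·[1 + r cosθ/√(L² − r² sin²θ)].
With r = 0.0579 m, L = 0.1775 m, θ = 76.5°: √(L² − r² sin²θ) = 0.16833 m.
v = −0.0579·400.7·0.97237·[1 + 0.0579·0.23345/0.16833] = -24.373 m/s.
|v| = 24.373 m/s = 24373 mm/s.

24400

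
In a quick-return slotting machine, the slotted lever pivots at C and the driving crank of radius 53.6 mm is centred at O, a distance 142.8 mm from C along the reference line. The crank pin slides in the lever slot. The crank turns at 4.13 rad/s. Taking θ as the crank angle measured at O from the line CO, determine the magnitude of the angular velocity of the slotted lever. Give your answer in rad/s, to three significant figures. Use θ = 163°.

ω = 4.13 rad/s
Crank pin A relative to C: A = (d + r cosθ, r sinθ); lever angle φ = atan2(r sinθ, d + r cosθ).
Differentiating tanφ: φ̇ = rω(d cosθ + r)/(d² + r² + 2dr cosθ).
d² + r² + 2dr cosθ = |CA|² = 0.00862553 m²;  d cosθ + r = -0.08296 m.
|ω_lever| = |0.0536·4.13·-0.08296| / 0.00862553 = 2.1291 rad/s.

2.13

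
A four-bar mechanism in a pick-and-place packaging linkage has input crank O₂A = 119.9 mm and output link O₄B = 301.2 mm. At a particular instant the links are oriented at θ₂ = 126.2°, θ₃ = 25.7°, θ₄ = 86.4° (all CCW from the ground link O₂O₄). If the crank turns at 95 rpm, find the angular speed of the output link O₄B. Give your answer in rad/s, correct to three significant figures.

4.47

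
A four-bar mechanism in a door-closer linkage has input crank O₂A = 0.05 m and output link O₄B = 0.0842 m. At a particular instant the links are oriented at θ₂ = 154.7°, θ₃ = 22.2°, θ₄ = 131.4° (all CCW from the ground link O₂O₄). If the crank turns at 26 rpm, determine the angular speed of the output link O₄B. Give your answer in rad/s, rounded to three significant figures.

1.26

ω₂ = 2.723 rad/s (from 26 rpm).
Differentiating the loop-closure r₂e^{iθ₂}+r₃e^{iθ₃}=r₁+r₄e^{iθ₄} gives r₂ω₂e^{iθ₂}+r₃ω₃e^{iθ₃}=r₄ω₄e^{iθ₄}.
Eliminating the other unknown: ω₄ = r₂ω₂ sin(θ₂−θ₃) / [r₄ sin(θ₄−θ₃)].
Numerator sine = +0.73728; denominator sine = +0.94438.
Result = 0.05·2.723·(+0.73728) / (0.0842·(+0.94438)) = +1.2623 rad/s; magnitude 1.2623 rad/s.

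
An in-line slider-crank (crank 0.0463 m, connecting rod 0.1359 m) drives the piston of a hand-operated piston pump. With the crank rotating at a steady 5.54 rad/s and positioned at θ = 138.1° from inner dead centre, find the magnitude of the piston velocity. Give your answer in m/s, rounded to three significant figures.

ω = 5.54 rad/s
For an in-line slider-crank, x = r cosθ + √(L² − r² sin²θ), so v = −rω sinθ·[1 + r cosθ/√(L² − r² sin²θ)].
With r = 0.0463 m, L = 0.1359 m, θ = 138.1°: √(L² − r² sin²θ) = 0.13234 m.
v = −0.0463·5.54·0.66783·[1 + 0.0463·-0.74431/0.13234] = -0.12669 m/s.
|v| = 0.12669 m/s.

0.127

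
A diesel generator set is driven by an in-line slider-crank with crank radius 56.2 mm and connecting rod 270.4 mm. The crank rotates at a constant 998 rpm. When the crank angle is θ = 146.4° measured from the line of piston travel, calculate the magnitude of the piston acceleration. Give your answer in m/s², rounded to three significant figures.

460

ω = 2π·998/60 = 104.5 rad/s
x(θ) = r cosθ + √(L² − r² sin²θ); with ω constant, a = ω²·d²x/dθ².
d²x/dθ² = −r cosθ − r²(cos2θ)/√u − r⁴ sin²2θ/(4u^{3/2}),  u = L² − r² sin²θ = 0.0721489 m².
Substituting r = 0.0562 m, L = 0.2704 m, θ = 146.4°: d²x/dθ² = +0.042144 m.
a = ω²·d²x/dθ² = (104.5)²·(+0.042144) = +460.32 m/s²;  |a| = 460.32 m/s².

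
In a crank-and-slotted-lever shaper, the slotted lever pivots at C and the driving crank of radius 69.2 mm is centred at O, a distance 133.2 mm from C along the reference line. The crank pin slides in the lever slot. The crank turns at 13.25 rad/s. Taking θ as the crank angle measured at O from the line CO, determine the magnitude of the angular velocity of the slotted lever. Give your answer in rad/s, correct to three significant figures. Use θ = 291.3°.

3.69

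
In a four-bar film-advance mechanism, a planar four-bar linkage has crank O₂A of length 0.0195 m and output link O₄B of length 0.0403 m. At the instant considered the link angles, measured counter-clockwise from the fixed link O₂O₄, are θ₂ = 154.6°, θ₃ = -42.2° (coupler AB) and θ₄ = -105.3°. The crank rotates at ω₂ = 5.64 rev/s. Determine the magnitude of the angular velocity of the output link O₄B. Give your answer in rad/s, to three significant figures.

5.56

ω₂ = 35.44 rad/s (from 5.64 rev/s).
Differentiating the loop-closure r₂e^{iθ₂}+r₃e^{iθ₃}=r₁+r₄e^{iθ₄} gives r₂ω₂e^{iθ₂}+r₃ω₃e^{iθ₃}=r₄ω₄e^{iθ₄}.
Eliminating the other unknown: ω₄ = r₂ω₂ sin(θ₂−θ₃) / [r₄ sin(θ₄−θ₃)].
Numerator sine = -0.28903; denominator sine = -0.89180.
Result = 0.0195·35.44·(-0.28903) / (0.0403·(-0.89180)) = +5.5574 rad/s; magnitude 5.5574 rad/s.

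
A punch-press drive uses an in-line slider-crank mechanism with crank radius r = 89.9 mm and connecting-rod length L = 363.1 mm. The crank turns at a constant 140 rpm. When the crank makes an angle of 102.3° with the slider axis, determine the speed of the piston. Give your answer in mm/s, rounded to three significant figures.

ω = 2π·140/60 = 14.66 rad/s
For an in-line slider-crank, x = r cosθ + √(L² − r² sin²θ), so v = −rω sinθ·[1 + r cosθ/√(L² − r² sin²θ)].
With r = 0.0899 m, L = 0.3631 m, θ = 102.3°: √(L² − r² sin²θ) = 0.35232 m.
v = −0.0899·14.66·0.97705·[1 + 0.0899·-0.21303/0.35232] = -1.2177 m/s.
|v| = 1.2177 m/s = 1217.7 mm/s.

1220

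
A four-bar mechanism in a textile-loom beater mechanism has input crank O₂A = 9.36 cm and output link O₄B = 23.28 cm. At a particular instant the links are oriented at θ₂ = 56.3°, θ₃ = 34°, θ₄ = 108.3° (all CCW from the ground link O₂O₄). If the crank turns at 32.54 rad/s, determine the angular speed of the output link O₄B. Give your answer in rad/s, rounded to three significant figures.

5.16

ω₂ = 32.54 rad/s
Differentiating the loop-closure r₂e^{iθ₂}+r₃e^{iθ₃}=r₁+r₄e^{iθ₄} gives r₂ω₂e^{iθ₂}+r₃ω₃e^{iθ₃}=r₄ω₄e^{iθ₄}.
Eliminating the other unknown: ω₄ = r₂ω₂ sin(θ₂−θ₃) / [r₄ sin(θ₄−θ₃)].
Numerator sine = +0.37946; denominator sine = +0.96269.
Result = 0.0936·32.54·(+0.37946) / (0.2328·(+0.96269)) = +5.1569 rad/s; magnitude 5.1569 rad/s.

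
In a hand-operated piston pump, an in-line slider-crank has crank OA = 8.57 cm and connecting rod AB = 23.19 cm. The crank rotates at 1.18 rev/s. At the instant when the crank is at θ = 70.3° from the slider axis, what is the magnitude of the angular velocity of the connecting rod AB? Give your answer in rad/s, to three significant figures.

ω = 7.414 rad/s (converted from 1.18 rev/s).
The rod makes angle φ with the slider axis where L sinφ = r sinθ; differentiating, L cosφ·φ̇ = r ω cosθ.
L cosφ = √(L² − r² sin²θ) = 0.21741 m.
|ω_rod| = r ω |cosθ| / √(L² − r² sin²θ) = 0.0857·7.414·0.33710/0.21741 = 0.98517 rad/s.

0.985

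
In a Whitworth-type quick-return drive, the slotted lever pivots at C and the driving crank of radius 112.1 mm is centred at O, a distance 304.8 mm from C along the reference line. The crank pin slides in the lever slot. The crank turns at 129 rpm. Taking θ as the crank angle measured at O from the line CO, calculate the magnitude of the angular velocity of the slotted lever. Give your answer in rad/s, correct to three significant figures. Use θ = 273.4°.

ω = 13.51 rad/s (from 129 rpm).
Crank pin A relative to C: A = (d + r cosθ, r sinθ); lever angle φ = atan2(r sinθ, d + r cosθ).
Differentiating tanφ: φ̇ = rω(d cosθ + r)/(d² + r² + 2dr cosθ).
d² + r² + 2dr cosθ = |CA|² = 0.109522 m²;  d cosθ + r = +0.13018 m.
|ω_lever| = |0.1121·13.51·+0.13018| / 0.109522 = 1.7999 rad/s.

1.80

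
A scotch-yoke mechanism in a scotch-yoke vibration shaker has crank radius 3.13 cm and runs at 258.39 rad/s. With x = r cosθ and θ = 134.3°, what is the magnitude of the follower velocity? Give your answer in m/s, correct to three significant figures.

5.79

ω = 258.4 rad/s
x = r cosθ ⇒ ẋ = −rω sinθ.
|v| = rω|sinθ| = 0.0313·258.4·|sin 134.3°| = 5.7882 m/s.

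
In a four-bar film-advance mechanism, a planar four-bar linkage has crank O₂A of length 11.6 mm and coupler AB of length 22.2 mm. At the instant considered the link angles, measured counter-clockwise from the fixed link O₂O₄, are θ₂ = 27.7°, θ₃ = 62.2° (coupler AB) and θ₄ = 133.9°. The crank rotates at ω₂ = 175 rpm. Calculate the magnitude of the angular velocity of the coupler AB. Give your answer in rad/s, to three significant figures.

ω₂ = 18.33 rad/s (from 175 rpm).
Differentiating the loop-closure r₂e^{iθ₂}+r₃e^{iθ₃}=r₁+r₄e^{iθ₄} gives r₂ω₂e^{iθ₂}+r₃ω₃e^{iθ₃}=r₄ω₄e^{iθ₄}.
Eliminating the other unknown: ω₃ = r₂ω₂ sin(θ₄−θ₂) / [r₃ sin(θ₃−θ₄)].
Numerator sine = +0.96029; denominator sine = -0.94943.
Result = 0.0116·18.33·(+0.96029) / (0.0222·(-0.94943)) = -9.6853 rad/s; magnitude 9.6853 rad/s.

9.69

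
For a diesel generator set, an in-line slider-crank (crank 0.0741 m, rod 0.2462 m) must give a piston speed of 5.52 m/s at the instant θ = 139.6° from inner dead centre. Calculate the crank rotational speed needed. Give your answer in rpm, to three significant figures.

For an in-line slider-crank, |v_piston| = rω|sinθ|·[1 + r cosθ/√(L² − r² sin²θ)].
With r = 0.0741 m, L = 0.2462 m, θ = 139.6°: the bracketed kinematic factor |dx/dθ| = 0.036802 m.
ω = v/|dx/dθ| = 5.52/0.036802 = 149.99 rad/s.
N = 60ω/(2π) = 1432.3 rpm.

1430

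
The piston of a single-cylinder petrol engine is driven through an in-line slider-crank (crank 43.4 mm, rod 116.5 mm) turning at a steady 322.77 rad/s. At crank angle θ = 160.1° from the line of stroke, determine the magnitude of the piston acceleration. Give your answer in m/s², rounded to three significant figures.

ω = 322.8 rad/s
x(θ) = r cosθ + √(L² − r² sin²θ); with ω constant, a = ω²·d²x/dθ².
d²x/dθ² = −r cosθ − r²(cos2θ)/√u − r⁴ sin²2θ/(4u^{3/2}),  u = L² − r² sin²θ = 0.013354 m².
Substituting r = 0.0434 m, L = 0.1165 m, θ = 160.1°: d²x/dθ² = +0.02805 m.
a = ω²·d²x/dθ² = (322.8)²·(+0.02805) = +2922.3 m/s²;  |a| = 2922.3 m/s².

2920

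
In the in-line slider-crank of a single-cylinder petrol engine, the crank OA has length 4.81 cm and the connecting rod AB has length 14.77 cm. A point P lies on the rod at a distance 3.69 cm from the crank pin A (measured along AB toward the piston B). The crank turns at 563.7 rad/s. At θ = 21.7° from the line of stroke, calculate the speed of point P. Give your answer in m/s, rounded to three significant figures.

21.8

ω = 563.7 rad/s.  Crank-pin speed |V_A| = rω = 27.114 m/s, perpendicular to OA.
Rod angle: sinφ = −(r/L) sinθ ⇒ φ = -6.916°; ω_rod = −rω cosθ/√(L²−r²sin²θ) = -171.82 rad/s.
V_P = V_A + ω_rod × AP, with AP = 0.0369 m along the rod.
Components: V_Px = −rω sinθ − a·ω_rod·sinφ = -10.789 m/s;  V_Py = rω cosθ + a·ω_rod·cosφ = +18.899 m/s.
|V_P| = √(V_Px² + V_Py²) = 21.761 m/s.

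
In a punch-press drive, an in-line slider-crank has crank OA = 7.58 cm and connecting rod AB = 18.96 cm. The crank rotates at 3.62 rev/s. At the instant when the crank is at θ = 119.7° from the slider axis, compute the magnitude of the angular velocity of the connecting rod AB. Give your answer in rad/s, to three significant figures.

4.80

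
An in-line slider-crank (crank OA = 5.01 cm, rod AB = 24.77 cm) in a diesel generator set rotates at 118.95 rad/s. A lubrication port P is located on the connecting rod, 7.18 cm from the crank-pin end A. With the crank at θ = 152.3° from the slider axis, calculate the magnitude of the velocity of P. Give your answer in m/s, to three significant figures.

ω = 119 rad/s.  Crank-pin speed |V_A| = rω = 5.9594 m/s, perpendicular to OA.
Rod angle: sinφ = −(r/L) sinθ ⇒ φ = -5.395°; ω_rod = −rω cosθ/√(L²−r²sin²θ) = +21.396 rad/s.
V_P = V_A + ω_rod × AP, with AP = 0.0718 m along the rod.
Components: V_Px = −rω sinθ − a·ω_rod·sinφ = -2.6257 m/s;  V_Py = rω cosθ + a·ω_rod·cosφ = -3.747 m/s.
|V_P| = √(V_Px² + V_Py²) = 4.5754 m/s.

4.58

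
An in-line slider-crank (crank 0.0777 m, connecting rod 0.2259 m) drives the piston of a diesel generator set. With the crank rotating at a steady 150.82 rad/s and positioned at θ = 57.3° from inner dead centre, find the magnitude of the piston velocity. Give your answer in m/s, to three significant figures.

11.8

ω = 150.8 rad/s
For an in-line slider-crank, x = r cosθ + √(L² − r² sin²θ), so v = −rω sinθ·[1 + r cosθ/√(L² − r² sin²θ)].
With r = 0.0777 m, L = 0.2259 m, θ = 57.3°: √(L² − r² sin²θ) = 0.21623 m.
v = −0.0777·150.8·0.84151·[1 + 0.0777·0.54024/0.21623] = -11.776 m/s.
|v| = 11.776 m/s.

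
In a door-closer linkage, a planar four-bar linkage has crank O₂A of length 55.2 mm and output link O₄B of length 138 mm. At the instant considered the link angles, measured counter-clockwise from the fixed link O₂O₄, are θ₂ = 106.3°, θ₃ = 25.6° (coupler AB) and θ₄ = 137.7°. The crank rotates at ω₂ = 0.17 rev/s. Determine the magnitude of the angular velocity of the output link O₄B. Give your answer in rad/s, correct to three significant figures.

0.455

ω₂ = 1.068 rad/s (from 0.17 rev/s).
Differentiating the loop-closure r₂e^{iθ₂}+r₃e^{iθ₃}=r₁+r₄e^{iθ₄} gives r₂ω₂e^{iθ₂}+r₃ω₃e^{iθ₃}=r₄ω₄e^{iθ₄}.
Eliminating the other unknown: ω₄ = r₂ω₂ sin(θ₂−θ₃) / [r₄ sin(θ₄−θ₃)].
Numerator sine = +0.98686; denominator sine = +0.92653.
Result = 0.0552·1.068·(+0.98686) / (0.138·(+0.92653)) = +0.45508 rad/s; magnitude 0.45508 rad/s.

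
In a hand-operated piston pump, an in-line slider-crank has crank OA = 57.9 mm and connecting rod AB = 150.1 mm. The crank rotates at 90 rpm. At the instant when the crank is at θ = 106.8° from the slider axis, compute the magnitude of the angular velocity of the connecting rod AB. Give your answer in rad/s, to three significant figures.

1.13

ω = 9.425 rad/s (converted from 90 rpm).
The rod makes angle φ with the slider axis where L sinφ = r sinθ; differentiating, L cosφ·φ̇ = r ω cosθ.
L cosφ = √(L² − r² sin²θ) = 0.13949 m.
|ω_rod| = r ω |cosθ| / √(L² − r² sin²θ) = 0.0579·9.425·0.28903/0.13949 = 1.1307 rad/s.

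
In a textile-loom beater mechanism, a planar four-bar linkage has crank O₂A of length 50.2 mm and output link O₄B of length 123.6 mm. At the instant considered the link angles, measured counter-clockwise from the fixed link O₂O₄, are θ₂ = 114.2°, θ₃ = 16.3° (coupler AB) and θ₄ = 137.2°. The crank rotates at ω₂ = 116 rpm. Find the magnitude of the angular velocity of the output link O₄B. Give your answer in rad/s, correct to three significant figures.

5.70

ω₂ = 12.15 rad/s (from 116 rpm).
Differentiating the loop-closure r₂e^{iθ₂}+r₃e^{iθ₃}=r₁+r₄e^{iθ₄} gives r₂ω₂e^{iθ₂}+r₃ω₃e^{iθ₃}=r₄ω₄e^{iθ₄}.
Eliminating the other unknown: ω₄ = r₂ω₂ sin(θ₂−θ₃) / [r₄ sin(θ₄−θ₃)].
Numerator sine = +0.99051; denominator sine = +0.85806.
Result = 0.0502·12.15·(+0.99051) / (0.1236·(+0.85806)) = +5.6952 rad/s; magnitude 5.6952 rad/s.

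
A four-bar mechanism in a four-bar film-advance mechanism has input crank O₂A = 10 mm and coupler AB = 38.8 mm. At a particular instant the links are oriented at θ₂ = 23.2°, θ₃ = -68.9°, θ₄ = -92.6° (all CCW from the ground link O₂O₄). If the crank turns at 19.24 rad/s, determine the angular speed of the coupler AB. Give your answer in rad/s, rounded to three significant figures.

ω₂ = 19.24 rad/s
Differentiating the loop-closure r₂e^{iθ₂}+r₃e^{iθ₃}=r₁+r₄e^{iθ₄} gives r₂ω₂e^{iθ₂}+r₃ω₃e^{iθ₃}=r₄ω₄e^{iθ₄}.
Eliminating the other unknown: ω₃ = r₂ω₂ sin(θ₄−θ₂) / [r₃ sin(θ₃−θ₄)].
Numerator sine = -0.90032; denominator sine = +0.40195.
Result = 0.01·19.24·(-0.90032) / (0.0388·(+0.40195)) = -11.107 rad/s; magnitude 11.107 rad/s.

11.1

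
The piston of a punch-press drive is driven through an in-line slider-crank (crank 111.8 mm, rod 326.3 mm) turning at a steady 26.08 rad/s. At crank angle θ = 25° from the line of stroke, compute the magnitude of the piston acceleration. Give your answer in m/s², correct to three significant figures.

ω = 26.08 rad/s
x(θ) = r cosθ + √(L² − r² sin²θ); with ω constant, a = ω²·d²x/dθ².
d²x/dθ² = −r cosθ − r²(cos2θ)/√u − r⁴ sin²2θ/(4u^{3/2}),  u = L² − r² sin²θ = 0.104239 m².
Substituting r = 0.1118 m, L = 0.3263 m, θ = 25°: d²x/dθ² = -0.12689 m.
a = ω²·d²x/dθ² = (26.08)²·(-0.12689) = -86.307 m/s²;  |a| = 86.307 m/s².

86.3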